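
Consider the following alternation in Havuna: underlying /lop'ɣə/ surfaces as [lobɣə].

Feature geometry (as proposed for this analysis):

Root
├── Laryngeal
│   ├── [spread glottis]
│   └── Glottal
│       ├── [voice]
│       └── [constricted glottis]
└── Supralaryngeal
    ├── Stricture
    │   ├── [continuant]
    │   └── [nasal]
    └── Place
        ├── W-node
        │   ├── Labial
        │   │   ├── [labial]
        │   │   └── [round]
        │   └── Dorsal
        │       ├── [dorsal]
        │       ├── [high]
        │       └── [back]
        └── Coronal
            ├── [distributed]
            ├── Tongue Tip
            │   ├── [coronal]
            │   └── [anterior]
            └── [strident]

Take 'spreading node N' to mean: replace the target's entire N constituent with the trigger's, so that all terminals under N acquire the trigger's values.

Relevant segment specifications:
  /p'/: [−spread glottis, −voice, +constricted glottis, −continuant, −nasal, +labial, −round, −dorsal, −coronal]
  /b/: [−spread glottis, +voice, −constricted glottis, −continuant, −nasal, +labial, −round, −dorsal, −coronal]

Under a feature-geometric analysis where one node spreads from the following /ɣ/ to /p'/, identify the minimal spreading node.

/p'/ and [b] differ in [voice], [constricted glottis]; every other specified feature is identical.
The smallest constituent containing every changed terminal is Glottal — each of its daughters lacks at least one of the affected features.
Delinking /p'/'s Glottal and associating /ɣ/'s Glottal gives precisely the feature bundle of [b].
[dorsal], [continuant] stay as in /p'/ although /ɣ/ differs there, so no node dominating them spread; among the remaining candidates Glottal is the lowest that derives the output.

Glottal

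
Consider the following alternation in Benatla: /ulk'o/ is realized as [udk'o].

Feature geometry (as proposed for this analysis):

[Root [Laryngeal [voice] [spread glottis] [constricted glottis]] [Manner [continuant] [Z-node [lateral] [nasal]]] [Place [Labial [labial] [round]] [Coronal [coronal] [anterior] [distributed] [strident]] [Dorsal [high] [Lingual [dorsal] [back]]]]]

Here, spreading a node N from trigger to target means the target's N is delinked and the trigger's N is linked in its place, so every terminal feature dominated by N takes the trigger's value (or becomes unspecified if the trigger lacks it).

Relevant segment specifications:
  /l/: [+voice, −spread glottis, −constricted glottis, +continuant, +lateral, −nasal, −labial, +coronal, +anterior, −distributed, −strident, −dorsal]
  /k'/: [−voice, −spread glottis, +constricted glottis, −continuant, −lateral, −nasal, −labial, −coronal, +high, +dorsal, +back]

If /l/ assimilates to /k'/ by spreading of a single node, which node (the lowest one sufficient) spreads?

/l/ and [d] differ in [continuant], [lateral]; every other specified feature is identical.
In this geometry the lowest node dominating all of them is Manner: every daughter of Manner dominates only a proper subset, so no lower node suffices.
Spreading Manner from /k'/ overwrites each of those terminals with /k'/'s values, yielding exactly [d].
[constricted glottis], [voice] — on which /k'/ differs from /l/ — are unchanged, so Root cannot have spread; the constituent is no larger than Manner.

Manner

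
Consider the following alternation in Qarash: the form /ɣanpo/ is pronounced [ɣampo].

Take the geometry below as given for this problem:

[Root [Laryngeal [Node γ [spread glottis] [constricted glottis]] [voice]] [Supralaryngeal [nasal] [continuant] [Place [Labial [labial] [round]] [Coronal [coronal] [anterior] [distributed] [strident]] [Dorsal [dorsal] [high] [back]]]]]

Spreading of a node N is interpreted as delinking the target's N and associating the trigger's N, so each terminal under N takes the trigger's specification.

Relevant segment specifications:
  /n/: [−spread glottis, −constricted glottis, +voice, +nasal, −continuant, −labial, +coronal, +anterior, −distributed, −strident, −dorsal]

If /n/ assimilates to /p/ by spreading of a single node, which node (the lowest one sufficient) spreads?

Place

The alternation /n/ → [m] changes [labial], [round], [coronal], [anterior], [distributed], [strident] and nothing else.
The smallest constituent containing every changed terminal is Place — each of its daughters lacks at least one of the affected features.
Spreading Place from /p/ overwrites each of those terminals with /p/'s values, yielding exactly [m].
Since [nasal] is preserved even though /p/ disagrees there, no node above Place spread.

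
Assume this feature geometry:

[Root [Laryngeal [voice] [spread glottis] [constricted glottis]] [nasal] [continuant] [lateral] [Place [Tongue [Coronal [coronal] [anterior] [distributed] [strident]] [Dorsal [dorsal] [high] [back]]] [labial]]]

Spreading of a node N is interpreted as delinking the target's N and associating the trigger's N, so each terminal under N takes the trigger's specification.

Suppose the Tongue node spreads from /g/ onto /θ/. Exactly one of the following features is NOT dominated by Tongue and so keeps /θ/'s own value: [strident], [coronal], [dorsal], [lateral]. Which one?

[lateral]

The terminals dominated by Tongue are [coronal], [anterior], [distributed], [strident], [dorsal], [high], [back].
Of the listed options, [strident], [coronal], [dorsal] are among these and would be overwritten by spreading Tongue.
[lateral] is not within the Tongue subtree (it hangs from Root), so /θ/'s [lateral] value survives.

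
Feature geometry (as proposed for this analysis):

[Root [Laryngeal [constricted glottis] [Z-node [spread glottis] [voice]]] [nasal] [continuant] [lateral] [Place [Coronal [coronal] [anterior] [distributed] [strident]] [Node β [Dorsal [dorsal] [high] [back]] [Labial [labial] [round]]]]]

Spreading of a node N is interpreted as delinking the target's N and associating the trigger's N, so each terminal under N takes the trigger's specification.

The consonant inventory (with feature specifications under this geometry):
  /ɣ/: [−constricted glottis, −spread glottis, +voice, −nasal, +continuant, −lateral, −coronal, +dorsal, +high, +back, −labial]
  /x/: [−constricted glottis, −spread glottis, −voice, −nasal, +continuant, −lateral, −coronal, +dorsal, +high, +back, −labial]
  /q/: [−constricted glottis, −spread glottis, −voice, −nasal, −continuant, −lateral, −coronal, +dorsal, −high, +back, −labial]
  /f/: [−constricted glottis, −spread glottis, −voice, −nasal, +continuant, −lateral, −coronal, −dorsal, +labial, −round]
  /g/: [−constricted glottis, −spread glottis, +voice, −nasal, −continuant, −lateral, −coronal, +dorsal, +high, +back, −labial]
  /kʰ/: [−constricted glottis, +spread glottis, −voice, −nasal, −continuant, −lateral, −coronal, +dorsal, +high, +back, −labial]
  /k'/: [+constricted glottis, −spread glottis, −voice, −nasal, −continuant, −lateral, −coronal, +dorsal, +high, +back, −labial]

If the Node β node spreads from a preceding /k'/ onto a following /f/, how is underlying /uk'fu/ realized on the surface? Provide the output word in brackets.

The Node β node dominates the terminals [dorsal], [high], [back], [labial], [round].
The target acquires /k'/'s values for everything under Node β — [+dorsal], [+high], [+back], [−labial] — while keeping its own [constricted glottis], [spread glottis], [voice], ….
This feature bundle is that of [x], so /uk'fu/ surfaces as [uk'xu].

[uk'xu]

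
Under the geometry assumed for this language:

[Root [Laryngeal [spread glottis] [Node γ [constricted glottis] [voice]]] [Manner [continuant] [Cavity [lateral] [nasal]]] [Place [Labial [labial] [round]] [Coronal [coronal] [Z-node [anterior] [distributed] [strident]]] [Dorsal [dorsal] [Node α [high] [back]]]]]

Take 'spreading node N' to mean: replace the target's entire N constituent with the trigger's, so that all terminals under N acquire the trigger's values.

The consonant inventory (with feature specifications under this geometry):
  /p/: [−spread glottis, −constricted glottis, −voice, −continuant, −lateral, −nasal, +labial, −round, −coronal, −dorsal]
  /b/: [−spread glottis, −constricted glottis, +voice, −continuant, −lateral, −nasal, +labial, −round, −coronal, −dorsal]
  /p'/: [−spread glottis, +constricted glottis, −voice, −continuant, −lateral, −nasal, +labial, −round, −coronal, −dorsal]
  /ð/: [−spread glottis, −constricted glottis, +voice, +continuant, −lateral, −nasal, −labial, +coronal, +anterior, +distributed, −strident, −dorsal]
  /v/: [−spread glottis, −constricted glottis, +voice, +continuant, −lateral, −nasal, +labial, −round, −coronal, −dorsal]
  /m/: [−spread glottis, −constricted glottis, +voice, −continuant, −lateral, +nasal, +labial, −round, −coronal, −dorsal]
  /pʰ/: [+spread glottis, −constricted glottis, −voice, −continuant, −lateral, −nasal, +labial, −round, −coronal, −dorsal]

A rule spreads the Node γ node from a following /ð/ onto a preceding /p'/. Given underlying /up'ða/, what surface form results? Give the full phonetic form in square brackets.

Terminals under Node γ in this geometry: [constricted glottis], [voice].
Spreading Node γ from /ð/ onto /p'/ replaces those values with /ð/'s: [−constricted glottis], [+voice]. Features outside Node γ ([spread glottis], [continuant], [lateral], …) stay as in /p'/.
This feature bundle is that of [b], so /up'ða/ surfaces as [ubða].

[ubða]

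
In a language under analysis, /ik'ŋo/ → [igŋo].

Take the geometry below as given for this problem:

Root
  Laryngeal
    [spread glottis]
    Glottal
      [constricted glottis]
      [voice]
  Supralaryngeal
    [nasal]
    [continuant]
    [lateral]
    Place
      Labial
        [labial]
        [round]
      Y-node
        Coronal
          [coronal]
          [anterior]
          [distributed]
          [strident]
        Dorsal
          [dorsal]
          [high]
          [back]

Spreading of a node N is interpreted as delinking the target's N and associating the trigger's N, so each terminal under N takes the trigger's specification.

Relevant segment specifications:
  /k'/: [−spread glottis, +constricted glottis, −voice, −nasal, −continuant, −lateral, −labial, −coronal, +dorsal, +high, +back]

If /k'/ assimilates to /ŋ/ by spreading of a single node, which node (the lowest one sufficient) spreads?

Glottal

Comparing /k'/ with its surface form [g], the features that change are [voice], [constricted glottis].
These terminals are all dominated by Glottal, and no proper subconstituent of Glottal covers them all; Glottal is their lowest common ancestor.
If Glottal spreads, every terminal under it takes /ŋ/'s value, producing [g] as observed.
[nasal], a feature on which the two segments disagree outside Glottal, is unchanged — nothing dominating it spread, and Glottal is the minimal sufficient constituent.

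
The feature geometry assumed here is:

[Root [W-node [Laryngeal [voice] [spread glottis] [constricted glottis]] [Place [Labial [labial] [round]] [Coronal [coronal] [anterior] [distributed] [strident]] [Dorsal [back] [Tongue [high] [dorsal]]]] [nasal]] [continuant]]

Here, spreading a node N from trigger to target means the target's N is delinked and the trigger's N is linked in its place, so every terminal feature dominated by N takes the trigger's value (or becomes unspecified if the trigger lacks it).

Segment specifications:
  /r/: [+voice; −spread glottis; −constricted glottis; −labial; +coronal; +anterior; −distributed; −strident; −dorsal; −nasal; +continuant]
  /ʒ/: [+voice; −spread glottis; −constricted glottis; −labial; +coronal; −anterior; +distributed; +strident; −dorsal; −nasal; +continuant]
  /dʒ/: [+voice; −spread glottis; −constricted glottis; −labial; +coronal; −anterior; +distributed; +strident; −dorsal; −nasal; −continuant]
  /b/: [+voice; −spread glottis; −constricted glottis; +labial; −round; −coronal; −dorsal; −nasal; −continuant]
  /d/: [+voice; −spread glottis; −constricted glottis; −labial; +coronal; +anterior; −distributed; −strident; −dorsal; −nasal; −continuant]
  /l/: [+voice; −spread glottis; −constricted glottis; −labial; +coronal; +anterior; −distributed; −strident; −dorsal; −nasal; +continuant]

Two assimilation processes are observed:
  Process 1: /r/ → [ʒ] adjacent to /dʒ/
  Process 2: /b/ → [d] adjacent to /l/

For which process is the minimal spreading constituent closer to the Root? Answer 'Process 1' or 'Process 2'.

Process 1: the features that change are [anterior], [distributed], [strident]; the minimal node is Coronal (depth 3).
Process 2 alters [labial], [round], [coronal], [anterior], [distributed], [strident]; the lowest common ancestor is Place (depth 2 from Root).
Place (depth 2) sits above Coronal (depth 3), making Process 2 the one with the higher spreading node.

Process 2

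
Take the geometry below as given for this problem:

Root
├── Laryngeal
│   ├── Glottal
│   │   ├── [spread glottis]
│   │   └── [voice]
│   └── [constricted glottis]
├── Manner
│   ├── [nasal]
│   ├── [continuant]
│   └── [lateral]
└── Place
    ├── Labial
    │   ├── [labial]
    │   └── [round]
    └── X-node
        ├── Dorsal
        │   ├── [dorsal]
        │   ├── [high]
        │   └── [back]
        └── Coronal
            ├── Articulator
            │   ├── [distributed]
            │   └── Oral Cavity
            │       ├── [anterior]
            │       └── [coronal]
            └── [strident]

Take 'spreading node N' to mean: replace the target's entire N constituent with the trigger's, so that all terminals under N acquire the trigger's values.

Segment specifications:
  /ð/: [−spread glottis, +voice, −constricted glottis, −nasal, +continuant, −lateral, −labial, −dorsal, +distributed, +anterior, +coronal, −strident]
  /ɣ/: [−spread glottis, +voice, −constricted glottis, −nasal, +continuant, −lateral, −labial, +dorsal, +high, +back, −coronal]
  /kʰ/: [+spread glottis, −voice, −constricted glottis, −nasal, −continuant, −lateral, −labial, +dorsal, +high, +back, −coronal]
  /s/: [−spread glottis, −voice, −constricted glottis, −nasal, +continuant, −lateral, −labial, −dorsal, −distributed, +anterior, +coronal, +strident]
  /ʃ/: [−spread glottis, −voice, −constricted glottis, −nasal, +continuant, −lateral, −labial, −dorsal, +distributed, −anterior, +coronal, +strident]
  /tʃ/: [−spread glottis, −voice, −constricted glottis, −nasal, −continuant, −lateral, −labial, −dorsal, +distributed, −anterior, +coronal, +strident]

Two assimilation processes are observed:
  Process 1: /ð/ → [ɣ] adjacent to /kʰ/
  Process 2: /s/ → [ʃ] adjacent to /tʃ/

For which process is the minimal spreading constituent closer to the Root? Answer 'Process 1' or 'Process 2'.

In Process 1, [coronal], [anterior], [distributed], [strident], [dorsal], [high], [back] change, so the minimal spreading node is X-node at depth 2.
Process 2 alters [anterior], [distributed]; the lowest common ancestor is Articulator (depth 4 from Root).
X-node is closer to Root than Articulator, so Process 1 spreads the higher node.

Process 1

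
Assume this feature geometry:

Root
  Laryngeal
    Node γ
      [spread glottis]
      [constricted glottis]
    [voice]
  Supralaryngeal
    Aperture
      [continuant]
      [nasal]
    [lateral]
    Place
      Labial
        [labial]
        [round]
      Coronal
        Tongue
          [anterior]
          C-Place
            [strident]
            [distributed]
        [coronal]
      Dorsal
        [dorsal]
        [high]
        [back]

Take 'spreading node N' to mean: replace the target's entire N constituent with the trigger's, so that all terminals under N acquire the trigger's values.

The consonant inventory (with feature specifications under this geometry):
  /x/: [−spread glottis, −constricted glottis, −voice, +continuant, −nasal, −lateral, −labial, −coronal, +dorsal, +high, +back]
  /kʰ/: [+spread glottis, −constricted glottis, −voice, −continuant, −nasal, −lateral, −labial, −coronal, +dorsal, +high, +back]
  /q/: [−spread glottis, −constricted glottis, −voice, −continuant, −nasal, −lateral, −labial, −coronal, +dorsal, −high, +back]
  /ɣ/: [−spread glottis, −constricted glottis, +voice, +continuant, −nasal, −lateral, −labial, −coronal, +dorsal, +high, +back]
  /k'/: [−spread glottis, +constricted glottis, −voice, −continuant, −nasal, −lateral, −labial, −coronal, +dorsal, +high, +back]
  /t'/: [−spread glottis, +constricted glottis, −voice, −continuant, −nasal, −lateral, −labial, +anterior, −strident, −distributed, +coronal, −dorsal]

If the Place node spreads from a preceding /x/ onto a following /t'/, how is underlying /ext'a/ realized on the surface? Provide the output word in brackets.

Terminals under Place in this geometry: [labial], [round], [anterior], [strident], [distributed], [coronal], [dorsal], [high], [back].
After delinking /t'/'s Place and linking /x/'s, the affected terminals become [−labial], [−coronal], [+dorsal], [+high], [+back]; [spread glottis], [constricted glottis], [voice], … (outside Place) are retained from /t'/.
Among the inventory, only /k'/ has exactly this specification, giving the surface form [exk'a].

[exk'a]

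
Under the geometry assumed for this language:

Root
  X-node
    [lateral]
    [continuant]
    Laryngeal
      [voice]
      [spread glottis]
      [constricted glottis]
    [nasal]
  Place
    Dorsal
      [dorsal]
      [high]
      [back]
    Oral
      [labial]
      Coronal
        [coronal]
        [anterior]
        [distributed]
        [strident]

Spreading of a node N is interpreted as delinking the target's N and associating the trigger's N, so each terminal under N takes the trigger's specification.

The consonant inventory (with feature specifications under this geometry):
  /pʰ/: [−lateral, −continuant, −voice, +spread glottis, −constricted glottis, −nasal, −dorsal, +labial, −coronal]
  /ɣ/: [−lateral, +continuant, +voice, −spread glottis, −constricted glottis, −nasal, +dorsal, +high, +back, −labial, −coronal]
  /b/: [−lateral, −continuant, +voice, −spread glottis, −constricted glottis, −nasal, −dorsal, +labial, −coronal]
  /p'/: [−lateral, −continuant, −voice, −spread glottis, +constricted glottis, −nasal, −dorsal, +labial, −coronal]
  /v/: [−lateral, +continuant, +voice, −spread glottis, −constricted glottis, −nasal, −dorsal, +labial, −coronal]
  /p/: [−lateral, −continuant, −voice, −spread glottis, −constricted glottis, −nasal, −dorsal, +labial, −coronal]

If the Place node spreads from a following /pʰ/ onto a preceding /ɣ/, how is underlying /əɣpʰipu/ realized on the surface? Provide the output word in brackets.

[əvpʰipu]

The Place node dominates the terminals [dorsal], [high], [back], [labial], [coronal], [anterior], [distributed], [strident].
The target acquires /pʰ/'s values for everything under Place — [−dorsal], [+labial], [−coronal] — while keeping its own [lateral], [continuant], [voice], ….
The resulting bundle matches /v/ in the inventory; substituting it for /ɣ/ gives [əvpʰipu].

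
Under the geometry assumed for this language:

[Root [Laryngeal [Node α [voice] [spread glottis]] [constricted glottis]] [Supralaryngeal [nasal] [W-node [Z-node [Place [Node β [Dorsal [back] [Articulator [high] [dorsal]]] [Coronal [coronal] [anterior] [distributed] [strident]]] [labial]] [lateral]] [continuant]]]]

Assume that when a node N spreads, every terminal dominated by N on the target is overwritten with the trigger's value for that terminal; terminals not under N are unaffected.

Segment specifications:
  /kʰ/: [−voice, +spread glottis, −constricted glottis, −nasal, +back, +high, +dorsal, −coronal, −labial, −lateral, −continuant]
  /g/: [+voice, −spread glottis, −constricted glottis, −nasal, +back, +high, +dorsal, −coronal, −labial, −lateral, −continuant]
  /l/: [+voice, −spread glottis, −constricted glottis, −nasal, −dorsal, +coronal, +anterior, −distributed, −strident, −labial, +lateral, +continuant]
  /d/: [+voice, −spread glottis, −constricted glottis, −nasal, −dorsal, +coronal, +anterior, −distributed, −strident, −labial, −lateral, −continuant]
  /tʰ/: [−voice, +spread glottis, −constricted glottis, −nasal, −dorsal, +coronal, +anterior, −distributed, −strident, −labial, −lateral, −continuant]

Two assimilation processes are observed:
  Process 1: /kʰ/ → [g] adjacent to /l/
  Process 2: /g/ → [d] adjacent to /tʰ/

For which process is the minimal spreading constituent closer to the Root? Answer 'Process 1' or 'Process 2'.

Process 1 alters [voice], [spread glottis]; the lowest common ancestor is Node α (depth 2 from Root).
Process 2 alters [coronal], [anterior], [distributed], [strident], [dorsal], [high], [back]; the lowest common ancestor is Node β (depth 5 from Root).
Node α (depth 2) sits above Node β (depth 5), making Process 1 the one with the higher spreading node.

Process 1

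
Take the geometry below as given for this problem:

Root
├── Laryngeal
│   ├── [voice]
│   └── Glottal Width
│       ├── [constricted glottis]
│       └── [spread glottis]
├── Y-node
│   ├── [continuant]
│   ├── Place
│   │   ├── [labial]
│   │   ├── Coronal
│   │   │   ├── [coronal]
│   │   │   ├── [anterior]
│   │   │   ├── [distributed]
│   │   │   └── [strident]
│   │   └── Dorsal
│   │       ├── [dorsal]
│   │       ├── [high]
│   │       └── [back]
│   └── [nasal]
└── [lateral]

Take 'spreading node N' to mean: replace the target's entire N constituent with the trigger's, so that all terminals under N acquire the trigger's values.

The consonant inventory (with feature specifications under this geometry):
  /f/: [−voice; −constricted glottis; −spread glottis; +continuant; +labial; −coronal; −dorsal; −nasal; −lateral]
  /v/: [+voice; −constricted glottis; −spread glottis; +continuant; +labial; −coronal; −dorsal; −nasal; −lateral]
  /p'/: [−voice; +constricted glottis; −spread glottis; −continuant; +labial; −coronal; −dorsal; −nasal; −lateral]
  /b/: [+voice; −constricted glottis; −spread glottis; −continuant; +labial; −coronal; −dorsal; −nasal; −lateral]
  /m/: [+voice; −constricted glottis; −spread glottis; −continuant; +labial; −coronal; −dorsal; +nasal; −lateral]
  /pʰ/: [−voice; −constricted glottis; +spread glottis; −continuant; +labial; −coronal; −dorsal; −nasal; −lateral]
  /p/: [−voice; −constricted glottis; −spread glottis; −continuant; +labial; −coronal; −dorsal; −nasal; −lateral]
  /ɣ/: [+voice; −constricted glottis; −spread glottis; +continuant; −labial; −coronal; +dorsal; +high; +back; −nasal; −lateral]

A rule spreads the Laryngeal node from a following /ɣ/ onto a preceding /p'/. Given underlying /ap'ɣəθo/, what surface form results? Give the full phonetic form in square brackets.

The Laryngeal node dominates the terminals [voice], [constricted glottis], [spread glottis].
The target acquires /ɣ/'s values for everything under Laryngeal — [+voice], [−constricted glottis], [−spread glottis] — while keeping its own [continuant], [labial], [coronal], ….
The resulting bundle matches /b/ in the inventory; substituting it for /p'/ gives [abɣəθo].

[abɣəθo]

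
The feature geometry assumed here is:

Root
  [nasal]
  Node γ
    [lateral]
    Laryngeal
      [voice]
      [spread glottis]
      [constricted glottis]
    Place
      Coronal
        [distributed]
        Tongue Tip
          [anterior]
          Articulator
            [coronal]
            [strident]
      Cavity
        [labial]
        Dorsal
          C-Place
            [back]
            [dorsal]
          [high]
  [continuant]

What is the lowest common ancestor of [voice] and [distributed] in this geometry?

[voice] is immediately dominated by Laryngeal.
[distributed] is immediately dominated by Coronal.
The lowest node appearing on every path is Node γ; each proper daughter of Node γ fails to dominate at least one of the listed features.

Node γ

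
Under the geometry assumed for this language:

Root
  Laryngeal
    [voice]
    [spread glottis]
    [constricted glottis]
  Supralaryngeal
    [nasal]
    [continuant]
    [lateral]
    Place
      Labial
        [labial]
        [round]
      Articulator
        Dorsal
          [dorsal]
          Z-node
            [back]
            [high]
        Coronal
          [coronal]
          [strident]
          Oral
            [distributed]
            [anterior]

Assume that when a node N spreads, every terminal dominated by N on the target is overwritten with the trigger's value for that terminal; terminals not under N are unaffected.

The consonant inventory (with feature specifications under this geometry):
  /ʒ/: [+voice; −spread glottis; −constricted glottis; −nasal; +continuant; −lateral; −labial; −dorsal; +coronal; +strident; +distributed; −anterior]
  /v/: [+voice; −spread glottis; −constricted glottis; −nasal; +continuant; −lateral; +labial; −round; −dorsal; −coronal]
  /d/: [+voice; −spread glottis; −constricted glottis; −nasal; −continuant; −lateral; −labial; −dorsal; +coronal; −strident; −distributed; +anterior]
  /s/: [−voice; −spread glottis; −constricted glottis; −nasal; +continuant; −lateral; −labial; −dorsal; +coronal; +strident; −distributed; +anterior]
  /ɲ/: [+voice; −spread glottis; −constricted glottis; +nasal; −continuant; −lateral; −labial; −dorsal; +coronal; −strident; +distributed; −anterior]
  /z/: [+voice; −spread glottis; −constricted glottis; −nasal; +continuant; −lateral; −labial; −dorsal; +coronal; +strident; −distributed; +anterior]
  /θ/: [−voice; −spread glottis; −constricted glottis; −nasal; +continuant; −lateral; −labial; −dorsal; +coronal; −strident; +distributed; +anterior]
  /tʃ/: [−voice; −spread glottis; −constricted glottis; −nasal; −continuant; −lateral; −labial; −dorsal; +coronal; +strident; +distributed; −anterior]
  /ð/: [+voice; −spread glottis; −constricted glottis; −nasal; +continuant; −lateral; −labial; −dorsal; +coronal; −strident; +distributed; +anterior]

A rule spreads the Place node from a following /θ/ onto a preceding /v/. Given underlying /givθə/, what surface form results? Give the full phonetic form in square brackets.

Place immediately or transitively dominates [labial], [round], [dorsal], [back], [high], [coronal], [strident], [distributed], [anterior].
After delinking /v/'s Place and linking /θ/'s, the affected terminals become [−labial], [−dorsal], [+coronal], [−strident], [+distributed], [+anterior]; [voice], [spread glottis], [constricted glottis], … (outside Place) are retained from /v/.
The resulting bundle matches /ð/ in the inventory; substituting it for /v/ gives [giðθə].

[giðθə]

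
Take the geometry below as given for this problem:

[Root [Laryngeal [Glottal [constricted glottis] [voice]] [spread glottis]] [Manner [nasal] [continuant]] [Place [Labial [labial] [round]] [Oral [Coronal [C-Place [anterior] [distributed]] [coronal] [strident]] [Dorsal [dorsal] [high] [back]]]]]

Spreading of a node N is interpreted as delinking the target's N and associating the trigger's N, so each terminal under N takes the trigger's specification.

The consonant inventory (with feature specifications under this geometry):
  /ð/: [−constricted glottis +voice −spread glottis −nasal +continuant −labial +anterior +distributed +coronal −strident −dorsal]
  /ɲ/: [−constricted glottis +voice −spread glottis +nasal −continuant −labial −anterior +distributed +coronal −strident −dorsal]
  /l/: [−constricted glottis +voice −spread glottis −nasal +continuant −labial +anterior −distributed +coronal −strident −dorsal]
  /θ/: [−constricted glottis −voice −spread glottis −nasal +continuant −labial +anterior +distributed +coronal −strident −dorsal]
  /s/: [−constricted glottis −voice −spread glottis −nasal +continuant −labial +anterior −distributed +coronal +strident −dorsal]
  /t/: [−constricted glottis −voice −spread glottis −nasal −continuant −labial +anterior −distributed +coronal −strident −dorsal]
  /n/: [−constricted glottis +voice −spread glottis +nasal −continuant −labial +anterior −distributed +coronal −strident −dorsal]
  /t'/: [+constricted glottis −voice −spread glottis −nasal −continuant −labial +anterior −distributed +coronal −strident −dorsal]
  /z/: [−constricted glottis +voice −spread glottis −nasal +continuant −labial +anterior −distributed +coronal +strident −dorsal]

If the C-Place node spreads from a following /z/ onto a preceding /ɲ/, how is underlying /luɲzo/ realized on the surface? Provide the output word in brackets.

[lunzo]

The C-Place node dominates the terminals [anterior], [distributed].
After delinking /ɲ/'s C-Place and linking /z/'s, the affected terminals become [+anterior], [−distributed]; [constricted glottis], [voice], [spread glottis], … (outside C-Place) are retained from /ɲ/.
This feature bundle is that of [n], so /luɲzo/ surfaces as [lunzo].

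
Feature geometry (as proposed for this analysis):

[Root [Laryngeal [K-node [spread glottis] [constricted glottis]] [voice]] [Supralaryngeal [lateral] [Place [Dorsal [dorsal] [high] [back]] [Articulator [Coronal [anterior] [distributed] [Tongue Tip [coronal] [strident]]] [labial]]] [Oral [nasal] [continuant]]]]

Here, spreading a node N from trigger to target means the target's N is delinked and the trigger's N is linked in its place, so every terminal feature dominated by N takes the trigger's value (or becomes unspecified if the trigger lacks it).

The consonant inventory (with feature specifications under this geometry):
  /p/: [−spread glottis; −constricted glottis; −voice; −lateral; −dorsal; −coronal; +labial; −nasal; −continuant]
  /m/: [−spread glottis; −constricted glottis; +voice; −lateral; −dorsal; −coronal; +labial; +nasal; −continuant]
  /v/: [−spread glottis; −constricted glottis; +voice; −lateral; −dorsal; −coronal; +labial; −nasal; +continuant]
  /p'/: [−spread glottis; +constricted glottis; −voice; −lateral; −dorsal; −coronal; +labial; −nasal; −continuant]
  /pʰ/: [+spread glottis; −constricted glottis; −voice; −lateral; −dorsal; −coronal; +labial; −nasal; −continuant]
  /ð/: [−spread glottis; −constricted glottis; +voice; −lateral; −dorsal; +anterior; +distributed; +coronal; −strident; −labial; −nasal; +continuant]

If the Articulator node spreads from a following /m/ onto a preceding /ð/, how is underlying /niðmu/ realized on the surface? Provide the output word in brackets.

[nivmu]

Articulator immediately or transitively dominates [anterior], [distributed], [coronal], [strident], [labial].
After delinking /ð/'s Articulator and linking /m/'s, the affected terminals become [−coronal], [+labial]; [spread glottis], [constricted glottis], [voice], … (outside Articulator) are retained from /ð/.
The resulting bundle matches /v/ in the inventory; substituting it for /ð/ gives [nivmu].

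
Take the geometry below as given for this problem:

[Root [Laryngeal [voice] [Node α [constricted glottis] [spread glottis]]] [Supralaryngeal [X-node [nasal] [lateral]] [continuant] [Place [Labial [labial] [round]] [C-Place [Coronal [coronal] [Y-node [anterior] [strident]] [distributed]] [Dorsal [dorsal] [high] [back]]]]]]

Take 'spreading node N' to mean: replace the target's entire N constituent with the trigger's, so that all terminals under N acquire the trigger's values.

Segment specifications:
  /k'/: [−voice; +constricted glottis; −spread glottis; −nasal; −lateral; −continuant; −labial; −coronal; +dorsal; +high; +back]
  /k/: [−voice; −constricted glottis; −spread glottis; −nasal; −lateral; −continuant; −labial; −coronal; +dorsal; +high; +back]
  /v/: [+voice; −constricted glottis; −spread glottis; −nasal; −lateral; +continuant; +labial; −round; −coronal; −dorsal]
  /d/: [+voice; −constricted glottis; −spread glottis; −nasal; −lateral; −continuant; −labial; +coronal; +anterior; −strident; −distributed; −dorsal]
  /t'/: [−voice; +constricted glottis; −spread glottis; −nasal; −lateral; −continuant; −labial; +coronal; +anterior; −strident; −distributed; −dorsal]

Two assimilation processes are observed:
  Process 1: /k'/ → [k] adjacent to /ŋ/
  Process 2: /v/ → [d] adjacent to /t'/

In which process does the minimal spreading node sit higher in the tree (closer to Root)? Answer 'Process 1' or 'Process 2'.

Process 2

In Process 1, [constricted glottis] changes, so the minimal spreading node is [constricted glottis] at depth 3.
Process 2: the features that change are [continuant], [labial], [round], [coronal], [anterior], [distributed], [strident]; the minimal node is Supralaryngeal (depth 1).
Supralaryngeal (depth 1) sits above [constricted glottis] (depth 3), making Process 2 the one with the higher spreading node.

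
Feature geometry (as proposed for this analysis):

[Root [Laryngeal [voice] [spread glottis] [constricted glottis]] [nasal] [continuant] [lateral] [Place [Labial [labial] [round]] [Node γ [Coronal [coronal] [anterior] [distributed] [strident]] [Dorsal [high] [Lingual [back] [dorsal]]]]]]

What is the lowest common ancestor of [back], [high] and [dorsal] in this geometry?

Dorsal

[back]: Root ▹ Place ▹ Node γ ▹ Dorsal ▹ Lingual ▹ [back].
[high]: Root ▹ Place ▹ Node γ ▹ Dorsal ▹ [high].
[dorsal] lies under Lingual (below Place).
Dorsal is the lowest common ancestor — every listed feature sits under it, and no single subconstituent of Dorsal covers them all.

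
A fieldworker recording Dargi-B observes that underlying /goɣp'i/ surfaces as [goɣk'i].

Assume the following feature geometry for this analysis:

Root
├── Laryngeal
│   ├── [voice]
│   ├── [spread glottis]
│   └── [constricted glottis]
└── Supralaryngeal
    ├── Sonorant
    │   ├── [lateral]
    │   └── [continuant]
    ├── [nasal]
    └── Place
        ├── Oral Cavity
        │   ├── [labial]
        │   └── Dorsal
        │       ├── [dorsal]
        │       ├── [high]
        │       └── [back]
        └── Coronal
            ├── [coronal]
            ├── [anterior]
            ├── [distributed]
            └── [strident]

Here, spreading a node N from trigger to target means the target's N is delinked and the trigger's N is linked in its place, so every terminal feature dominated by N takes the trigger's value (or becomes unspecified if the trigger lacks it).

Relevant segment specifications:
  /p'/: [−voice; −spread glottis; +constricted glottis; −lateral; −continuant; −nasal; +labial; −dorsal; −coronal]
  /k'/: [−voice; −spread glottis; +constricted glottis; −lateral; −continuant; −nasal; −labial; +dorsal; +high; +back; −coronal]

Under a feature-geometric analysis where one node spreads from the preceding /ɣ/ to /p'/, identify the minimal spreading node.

Oral Cavity

/p'/ and [k'] differ in [labial], [dorsal], [high], [back]; every other specified feature is identical.
These terminals are all dominated by Oral Cavity, and no proper subconstituent of Oral Cavity covers them all; Oral Cavity is their lowest common ancestor.
Delinking /p'/'s Oral Cavity and associating /ɣ/'s Oral Cavity gives precisely the feature bundle of [k'].
Features on which the two segments disagree outside Oral Cavity, such as [voice], [constricted glottis], are unchanged — nothing dominating them spread, and Oral Cavity is the minimal sufficient constituent.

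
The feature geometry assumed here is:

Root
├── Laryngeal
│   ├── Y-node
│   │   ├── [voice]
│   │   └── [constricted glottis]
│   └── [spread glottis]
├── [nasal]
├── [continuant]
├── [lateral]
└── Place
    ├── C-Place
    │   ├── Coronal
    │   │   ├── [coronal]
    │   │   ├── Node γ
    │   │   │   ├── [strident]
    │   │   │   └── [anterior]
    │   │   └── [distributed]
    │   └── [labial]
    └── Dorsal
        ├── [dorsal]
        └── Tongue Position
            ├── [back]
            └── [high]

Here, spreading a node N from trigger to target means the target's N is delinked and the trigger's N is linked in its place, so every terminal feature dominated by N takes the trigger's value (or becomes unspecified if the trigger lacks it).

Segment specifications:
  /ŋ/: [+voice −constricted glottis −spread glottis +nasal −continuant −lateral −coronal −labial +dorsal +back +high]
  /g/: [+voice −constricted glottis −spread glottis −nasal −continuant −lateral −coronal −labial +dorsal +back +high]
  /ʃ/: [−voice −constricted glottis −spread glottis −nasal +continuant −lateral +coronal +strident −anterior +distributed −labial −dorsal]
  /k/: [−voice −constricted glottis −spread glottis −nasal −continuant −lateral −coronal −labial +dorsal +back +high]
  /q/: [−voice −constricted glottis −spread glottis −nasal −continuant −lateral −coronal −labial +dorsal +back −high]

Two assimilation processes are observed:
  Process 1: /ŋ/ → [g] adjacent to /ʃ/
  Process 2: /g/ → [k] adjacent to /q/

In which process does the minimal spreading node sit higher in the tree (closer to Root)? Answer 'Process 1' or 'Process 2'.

Process 1 alters [nasal]; the lowest dominating node is [nasal] (depth 1 from Root).
Process 2: the feature that changes is [voice]; the minimal node is [voice] (depth 3).
[nasal] is closer to Root than [voice], so Process 1 spreads the higher node.

Process 1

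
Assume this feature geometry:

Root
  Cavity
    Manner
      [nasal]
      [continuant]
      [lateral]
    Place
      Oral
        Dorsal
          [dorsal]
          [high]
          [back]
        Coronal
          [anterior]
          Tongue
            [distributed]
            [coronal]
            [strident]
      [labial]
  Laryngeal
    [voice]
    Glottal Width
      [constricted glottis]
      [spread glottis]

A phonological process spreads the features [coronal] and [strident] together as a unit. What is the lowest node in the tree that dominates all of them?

[coronal]: Root / Cavity / Place / Oral / Coronal / Tongue / [coronal].
[strident]: Root / Cavity / Place / Oral / Coronal / Tongue / [strident].
These paths first converge at Tongue; no daughter of Tongue dominates all 2 features, so Tongue is the minimal constituent.

Tongue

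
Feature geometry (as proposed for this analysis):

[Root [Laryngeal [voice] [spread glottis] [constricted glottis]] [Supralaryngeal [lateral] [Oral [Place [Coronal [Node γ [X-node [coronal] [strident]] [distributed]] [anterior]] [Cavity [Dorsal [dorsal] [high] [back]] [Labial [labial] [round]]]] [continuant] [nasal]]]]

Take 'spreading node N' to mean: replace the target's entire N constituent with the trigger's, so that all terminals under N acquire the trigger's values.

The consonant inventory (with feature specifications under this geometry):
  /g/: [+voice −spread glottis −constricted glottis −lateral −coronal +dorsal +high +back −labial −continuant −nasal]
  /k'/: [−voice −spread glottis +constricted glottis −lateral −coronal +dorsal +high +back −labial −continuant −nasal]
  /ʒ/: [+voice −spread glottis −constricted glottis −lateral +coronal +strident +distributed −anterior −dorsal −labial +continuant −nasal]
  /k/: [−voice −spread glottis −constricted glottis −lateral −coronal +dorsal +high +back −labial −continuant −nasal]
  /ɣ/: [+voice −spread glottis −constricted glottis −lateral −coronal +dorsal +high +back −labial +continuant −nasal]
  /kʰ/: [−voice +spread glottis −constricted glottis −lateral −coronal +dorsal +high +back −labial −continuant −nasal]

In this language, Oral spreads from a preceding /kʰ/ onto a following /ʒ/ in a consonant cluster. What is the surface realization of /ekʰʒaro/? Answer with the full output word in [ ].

[ekʰgaro]

Oral immediately or transitively dominates [coronal], [strident], [distributed], [anterior], [dorsal], [high], [back], [labial], [round], [continuant], [nasal].
After delinking /ʒ/'s Oral and linking /kʰ/'s, the affected terminals become [−coronal], [+dorsal], [+high], [+back], [−labial], [−continuant], [−nasal]; [voice], [spread glottis], [constricted glottis], … (outside Oral) are retained from /ʒ/.
Among the inventory, only /g/ has exactly this specification, giving the surface form [ekʰgaro].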